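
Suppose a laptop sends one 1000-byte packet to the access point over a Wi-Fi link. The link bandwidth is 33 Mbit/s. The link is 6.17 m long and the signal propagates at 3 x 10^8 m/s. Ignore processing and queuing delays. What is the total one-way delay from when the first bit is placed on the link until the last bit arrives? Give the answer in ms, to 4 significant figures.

0.2424 ms

L = 1000 × 8 = 8000 bits.
Transmission delay = L/R = 8000 / 33000000 = 0.242424 ms.
Propagation delay = d/s = 6.17 m / 300000000 m/s = 2.05667e-05 ms.
Total = 0.2424 ms.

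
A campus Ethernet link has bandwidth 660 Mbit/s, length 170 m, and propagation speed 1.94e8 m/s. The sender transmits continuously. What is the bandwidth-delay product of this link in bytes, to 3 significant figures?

Propagation delay = 170 / 194000000 = 8.76289e-07 s.
BDP = R × t_prop = 660000000 × 8.76289e-07 = 578.351 bits.
In bytes: 578.351/8 = 72.3 bytes.

72.3 bytes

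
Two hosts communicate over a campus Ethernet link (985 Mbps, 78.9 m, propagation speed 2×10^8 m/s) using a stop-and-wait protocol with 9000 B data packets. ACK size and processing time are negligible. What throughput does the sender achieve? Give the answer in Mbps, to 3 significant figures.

974 Mbps

t_tx = L/R = 72000/985000000 = 7.30964e-05 s.
t_prop = 78.9/200000000 = 3.945e-07 s; RTT = 7.89e-07 s.
Cycle = t_tx + RTT = 7.38854e-05 s.
Throughput = L / cycle = 72000 / 7.38854e-05 = 974 Mbps.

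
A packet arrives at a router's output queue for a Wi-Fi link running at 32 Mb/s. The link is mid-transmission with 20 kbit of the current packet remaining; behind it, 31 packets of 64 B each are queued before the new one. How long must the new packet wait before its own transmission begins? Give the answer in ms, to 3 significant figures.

1.12 ms

Each queued packet: L/R = 512/32000000 = 0.016 ms.
31 queued → 0.496 ms.
Plus remaining 20000 bits of current packet: 0.625 ms.
Queuing delay = 1.12 ms.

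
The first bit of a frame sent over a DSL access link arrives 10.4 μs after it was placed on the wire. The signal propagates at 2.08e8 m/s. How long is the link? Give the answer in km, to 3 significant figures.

d = s × t_prop = 208000000 × 1.04e-05 = 2.16 km.

2.16 km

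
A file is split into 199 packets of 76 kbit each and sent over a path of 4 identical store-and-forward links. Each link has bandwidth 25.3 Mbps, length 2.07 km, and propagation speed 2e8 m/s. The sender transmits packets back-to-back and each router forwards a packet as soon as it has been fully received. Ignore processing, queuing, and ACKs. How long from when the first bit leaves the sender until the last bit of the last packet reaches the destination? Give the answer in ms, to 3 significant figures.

607 ms

Per-hop transmission t_tx = L/R = 76000/25300000 = 3.00395 ms.
Per-hop propagation t_prop = 2070/200000000 = 0.01035 ms.
Pipeline fill: first packet needs 4·t_tx to clear all hops; remaining 198 packets each add one t_tx.
Total = (4+199-1)·t_tx + 4·t_prop = 202·3.00395 + 4·0.01035 = 607 ms.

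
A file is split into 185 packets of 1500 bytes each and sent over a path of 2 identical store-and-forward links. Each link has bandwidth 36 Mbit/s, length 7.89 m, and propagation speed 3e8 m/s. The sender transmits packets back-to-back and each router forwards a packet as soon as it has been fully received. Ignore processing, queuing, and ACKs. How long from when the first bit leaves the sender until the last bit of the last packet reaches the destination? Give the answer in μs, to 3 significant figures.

Per-hop transmission t_tx = L/R = 12000/36000000 = 333.333 μs.
Per-hop propagation t_prop = 7.89/300000000 = 0.0263 μs.
Pipeline fill: first packet needs 2·t_tx to clear all hops; remaining 184 packets each add one t_tx.
Total = (2+185-1)·t_tx + 2·t_prop = 186·333.333 + 2·0.0263 = 62000 μs.

62000 μs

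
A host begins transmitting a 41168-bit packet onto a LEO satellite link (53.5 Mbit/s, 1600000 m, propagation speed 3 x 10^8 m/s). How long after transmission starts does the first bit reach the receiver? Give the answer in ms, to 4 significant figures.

First bit experiences only propagation delay: d/s = 1600000/300000000 = 5.333 ms.

5.333 ms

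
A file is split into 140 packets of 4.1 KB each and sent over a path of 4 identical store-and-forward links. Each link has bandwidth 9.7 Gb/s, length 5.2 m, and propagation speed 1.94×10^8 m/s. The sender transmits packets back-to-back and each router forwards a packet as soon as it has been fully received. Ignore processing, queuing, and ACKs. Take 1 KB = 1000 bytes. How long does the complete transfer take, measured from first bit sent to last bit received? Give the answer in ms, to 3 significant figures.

Per-hop transmission t_tx = L/R = 32800/9700000000 = 0.00338144 ms.
Per-hop propagation t_prop = 5.2/194000000 = 2.68041e-05 ms.
Pipeline fill: first packet needs 4·t_tx to clear all hops; remaining 139 packets each add one t_tx.
Total = (4+140-1)·t_tx + 4·t_prop = 143·0.00338144 + 4·2.68041e-05 = 0.484 ms.

0.484 ms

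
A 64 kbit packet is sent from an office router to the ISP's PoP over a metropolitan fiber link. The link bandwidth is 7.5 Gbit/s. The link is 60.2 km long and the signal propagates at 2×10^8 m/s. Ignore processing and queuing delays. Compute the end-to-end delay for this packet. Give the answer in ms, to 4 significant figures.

L = 64000 bits.
Transmission delay = L/R = 64000 / 7500000000 = 0.00853333 ms.
Propagation delay = d/s = 60200 m / 200000000 m/s = 0.301 ms.
Total = 0.3095 ms.

0.3095 ms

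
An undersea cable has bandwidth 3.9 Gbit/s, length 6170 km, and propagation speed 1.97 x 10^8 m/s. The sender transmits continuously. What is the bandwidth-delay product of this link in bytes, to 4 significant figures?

Propagation delay = 6170000 / 197000000 = 0.0313198 s.
BDP = R × t_prop = 3900000000 × 0.0313198 = 122147000 bits.
In bytes: 122147000/8 = 15270000 bytes.

15270000 bytes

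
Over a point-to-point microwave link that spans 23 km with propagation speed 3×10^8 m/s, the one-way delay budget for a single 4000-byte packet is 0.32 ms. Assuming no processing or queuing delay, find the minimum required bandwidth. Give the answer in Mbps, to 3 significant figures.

132 Mbps

L = 32000 bits.
Propagation delay = 23000 / 300000000 = 0.0766667 ms.
Transmission budget = 0.32 − 0.0766667 = 0.243333 ms.
R ≥ L / t_tx = 32000 bits / 0.000243333 s = 132 Mbps.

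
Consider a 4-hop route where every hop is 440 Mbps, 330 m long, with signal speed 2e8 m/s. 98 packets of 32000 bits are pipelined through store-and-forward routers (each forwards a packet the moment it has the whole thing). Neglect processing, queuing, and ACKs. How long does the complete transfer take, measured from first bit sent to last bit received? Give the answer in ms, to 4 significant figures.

7.352 ms

Per-hop transmission t_tx = L/R = 32000/440000000 = 0.0727273 ms.
Per-hop propagation t_prop = 330/200000000 = 0.00165 ms.
Pipeline fill: first packet needs 4·t_tx to clear all hops; remaining 97 packets each add one t_tx.
Total = (4+98-1)·t_tx + 4·t_prop = 101·0.0727273 + 4·0.00165 = 7.352 ms.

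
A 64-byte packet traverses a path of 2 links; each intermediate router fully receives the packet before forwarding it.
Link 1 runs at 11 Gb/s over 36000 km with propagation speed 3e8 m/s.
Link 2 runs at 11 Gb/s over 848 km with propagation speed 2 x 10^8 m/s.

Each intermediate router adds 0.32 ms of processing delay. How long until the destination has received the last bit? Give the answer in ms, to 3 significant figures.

L = 64 × 8 = 512 bits.
Transmission delay per hop = L/R = 512/11000000000 = 4.65455e-05 ms; 2 hops → 9.30909e-05 ms.
Propagation delays (d/s per hop): 120, 4.24 ms; sum = 124.24 ms.
Processing at 1 router(s): 1 × 0.32 ms = 0.32 ms.
End-to-end = 125 ms.

125 ms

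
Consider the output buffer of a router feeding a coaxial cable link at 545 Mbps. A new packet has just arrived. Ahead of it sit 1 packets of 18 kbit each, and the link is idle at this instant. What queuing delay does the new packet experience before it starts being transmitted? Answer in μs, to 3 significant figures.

Each queued packet: L/R = 18000/545000000 = 33.0275 μs.
1 queued → 33.0275 μs.
Queuing delay = 33.0 μs.

33.0 μs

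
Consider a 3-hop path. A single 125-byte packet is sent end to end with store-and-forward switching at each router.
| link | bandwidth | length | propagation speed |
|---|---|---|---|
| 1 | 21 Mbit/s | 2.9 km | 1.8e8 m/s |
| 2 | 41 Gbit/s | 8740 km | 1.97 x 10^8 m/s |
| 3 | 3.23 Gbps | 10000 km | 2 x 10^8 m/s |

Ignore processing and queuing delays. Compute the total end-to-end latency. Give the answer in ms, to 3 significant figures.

L = 125 × 8 = 1000 bits.
Transmission delays (L/R per hop): 0.047619, 2.43902e-05, 0.000309598 ms; sum = 0.047953 ms.
Propagation delays (d/s per hop): 0.0161111, 44.3655, 50 ms; sum = 94.3816 ms.
End-to-end = 94.4 ms.

94.4 ms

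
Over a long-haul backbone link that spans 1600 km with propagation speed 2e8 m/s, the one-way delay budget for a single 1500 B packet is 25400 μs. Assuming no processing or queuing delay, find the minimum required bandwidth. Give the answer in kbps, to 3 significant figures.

L = 12000 bits.
Propagation delay = 1600000 / 200000000 = 8000 μs.
Transmission budget = 25400 − 8000 = 17400 μs.
R ≥ L / t_tx = 12000 bits / 0.0174 s = 690 kbps.

690 kbps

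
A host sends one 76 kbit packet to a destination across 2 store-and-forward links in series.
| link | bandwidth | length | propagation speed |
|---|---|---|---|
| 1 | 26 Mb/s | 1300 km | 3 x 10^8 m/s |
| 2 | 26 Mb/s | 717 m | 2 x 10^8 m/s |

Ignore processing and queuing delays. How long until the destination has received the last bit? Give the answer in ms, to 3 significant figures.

10.2 ms

L = 76000 bits.
Transmission delay per hop = L/R = 76000/26000000 = 2.92308 ms; 2 hops → 5.84615 ms.
Propagation delays (d/s per hop): 4.33333, 0.003585 ms; sum = 4.33692 ms.
End-to-end = 10.2 ms.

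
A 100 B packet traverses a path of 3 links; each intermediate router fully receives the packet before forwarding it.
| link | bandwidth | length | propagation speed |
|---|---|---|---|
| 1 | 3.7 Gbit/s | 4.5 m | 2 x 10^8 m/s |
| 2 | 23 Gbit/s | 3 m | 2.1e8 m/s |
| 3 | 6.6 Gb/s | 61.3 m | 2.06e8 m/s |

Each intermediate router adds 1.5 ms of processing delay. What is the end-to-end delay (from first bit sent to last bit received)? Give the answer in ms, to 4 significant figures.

3.001 ms

L = 100 × 8 = 800 bits.
Transmission delays (L/R per hop): 0.000216216, 3.47826e-05, 0.000121212 ms; sum = 0.000372211 ms.
Propagation delays (d/s per hop): 2.25e-05, 1.42857e-05, 0.000297573 ms; sum = 0.000334359 ms.
Processing at 2 router(s): 2 × 1.5 ms = 3 ms.
End-to-end = 3.001 ms.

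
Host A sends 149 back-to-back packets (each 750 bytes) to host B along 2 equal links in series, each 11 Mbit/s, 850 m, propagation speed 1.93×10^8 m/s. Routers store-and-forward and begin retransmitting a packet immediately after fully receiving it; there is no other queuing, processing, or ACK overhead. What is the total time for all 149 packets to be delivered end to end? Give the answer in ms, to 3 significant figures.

Per-hop transmission t_tx = L/R = 6000/11000000 = 0.545455 ms.
Per-hop propagation t_prop = 850/193000000 = 0.00440415 ms.
Pipeline fill: first packet needs 2·t_tx to clear all hops; remaining 148 packets each add one t_tx.
Total = (2+149-1)·t_tx + 2·t_prop = 150·0.545455 + 2·0.00440415 = 81.8 ms.

81.8 ms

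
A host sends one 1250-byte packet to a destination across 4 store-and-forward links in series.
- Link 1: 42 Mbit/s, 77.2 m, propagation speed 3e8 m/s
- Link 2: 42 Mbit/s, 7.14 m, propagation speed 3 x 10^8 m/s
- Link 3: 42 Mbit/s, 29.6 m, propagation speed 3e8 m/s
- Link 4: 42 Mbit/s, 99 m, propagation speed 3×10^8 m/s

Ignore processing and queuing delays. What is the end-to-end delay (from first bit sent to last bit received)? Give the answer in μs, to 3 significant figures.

953 μs

L = 1250 × 8 = 10000 bits.
Transmission delay per hop = L/R = 10000/42000000 = 238.095 μs; 4 hops → 952.381 μs.
Propagation delays (d/s per hop): 0.257333, 0.0238, 0.0986667, 0.33 μs; sum = 0.7098 μs.
End-to-end = 953 μs.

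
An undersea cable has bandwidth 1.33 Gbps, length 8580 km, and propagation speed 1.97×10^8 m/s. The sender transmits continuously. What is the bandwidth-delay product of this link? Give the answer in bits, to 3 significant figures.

57900000 bits

Propagation delay = 8580000 / 197000000 = 0.0435533 s.
BDP = R × t_prop = 1330000000 × 0.0435533 = 57925900 bits.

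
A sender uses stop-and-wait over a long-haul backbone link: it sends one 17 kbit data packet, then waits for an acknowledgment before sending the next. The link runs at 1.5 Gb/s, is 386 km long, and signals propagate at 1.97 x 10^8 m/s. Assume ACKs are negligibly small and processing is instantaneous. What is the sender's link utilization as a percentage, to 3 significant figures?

t_tx = L/R = 17000/1500000000 = 1.13333e-05 s.
t_prop = 386000/197000000 = 0.00195939 s; RTT = 0.00391878 s.
Cycle = t_tx + RTT = 0.00393012 s.
Utilization = t_tx / cycle = 1.13333e-05/0.00393012 = 0.288 %.

0.288 %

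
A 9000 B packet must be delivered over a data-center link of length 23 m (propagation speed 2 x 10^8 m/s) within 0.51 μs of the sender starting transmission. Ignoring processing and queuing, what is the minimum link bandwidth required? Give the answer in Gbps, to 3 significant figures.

182 Gbps

L = 72000 bits.
Propagation delay = 23 / 200000000 = 0.115 μs.
Transmission budget = 0.51 − 0.115 = 0.395 μs.
R ≥ L / t_tx = 72000 bits / 3.95e-07 s = 182 Gbps.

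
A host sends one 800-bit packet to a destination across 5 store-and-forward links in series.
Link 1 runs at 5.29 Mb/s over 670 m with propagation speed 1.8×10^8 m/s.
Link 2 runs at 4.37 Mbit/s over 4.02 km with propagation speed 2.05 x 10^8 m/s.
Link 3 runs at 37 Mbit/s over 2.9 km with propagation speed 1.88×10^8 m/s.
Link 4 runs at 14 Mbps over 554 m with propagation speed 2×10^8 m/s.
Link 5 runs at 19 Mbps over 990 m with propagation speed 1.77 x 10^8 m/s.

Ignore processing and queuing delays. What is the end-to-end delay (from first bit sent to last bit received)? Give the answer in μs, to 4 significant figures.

502.3 μs

Transmission delays (L/R per hop): 151.229, 183.066, 21.6216, 57.1429, 42.1053 μs; sum = 455.165 μs.
Propagation delays (d/s per hop): 3.72222, 19.6098, 15.4255, 2.77, 5.59322 μs; sum = 47.1207 μs.
End-to-end = 502.3 μs.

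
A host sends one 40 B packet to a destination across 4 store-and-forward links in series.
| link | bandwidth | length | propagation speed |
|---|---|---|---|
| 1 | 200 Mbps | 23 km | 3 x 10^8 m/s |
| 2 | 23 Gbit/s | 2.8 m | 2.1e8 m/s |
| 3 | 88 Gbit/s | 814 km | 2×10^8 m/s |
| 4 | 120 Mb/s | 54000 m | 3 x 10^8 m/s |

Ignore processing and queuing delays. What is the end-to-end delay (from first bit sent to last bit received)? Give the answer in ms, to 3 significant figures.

4.33 ms

L = 40 × 8 = 320 bits.
Transmission delays (L/R per hop): 0.0016, 1.3913e-05, 3.63636e-06, 0.00266667 ms; sum = 0.00428422 ms.
Propagation delays (d/s per hop): 0.0766667, 1.33333e-05, 4.07, 0.18 ms; sum = 4.32668 ms.
End-to-end = 4.33 ms.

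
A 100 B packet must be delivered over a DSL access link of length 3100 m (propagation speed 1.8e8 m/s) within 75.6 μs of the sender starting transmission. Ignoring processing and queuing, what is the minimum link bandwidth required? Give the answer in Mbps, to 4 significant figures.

L = 800 bits.
Propagation delay = 3100 / 180000000 = 17.2222 μs.
Transmission budget = 75.6 − 17.2222 = 58.3778 μs.
R ≥ L / t_tx = 800 bits / 5.83778e-05 s = 13.70 Mbps.

13.70 Mbps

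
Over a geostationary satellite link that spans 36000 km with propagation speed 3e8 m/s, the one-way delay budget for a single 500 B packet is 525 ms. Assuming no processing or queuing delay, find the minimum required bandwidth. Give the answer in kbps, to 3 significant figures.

L = 4000 bits.
Propagation delay = 36000000 / 300000000 = 120 ms.
Transmission budget = 525 − 120 = 405 ms.
R ≥ L / t_tx = 4000 bits / 0.405 s = 9.88 kbps.

9.88 kbps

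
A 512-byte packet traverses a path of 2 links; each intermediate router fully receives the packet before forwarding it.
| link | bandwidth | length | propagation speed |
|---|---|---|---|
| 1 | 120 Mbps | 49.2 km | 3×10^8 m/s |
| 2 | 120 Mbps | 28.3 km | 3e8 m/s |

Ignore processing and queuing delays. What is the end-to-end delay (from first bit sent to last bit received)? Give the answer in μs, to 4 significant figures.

L = 512 × 8 = 4096 bits.
Transmission delay per hop = L/R = 4096/120000000 = 34.1333 μs; 2 hops → 68.2667 μs.
Propagation delays (d/s per hop): 164, 94.3333 μs; sum = 258.333 μs.
End-to-end = 326.6 μs.

326.6 μs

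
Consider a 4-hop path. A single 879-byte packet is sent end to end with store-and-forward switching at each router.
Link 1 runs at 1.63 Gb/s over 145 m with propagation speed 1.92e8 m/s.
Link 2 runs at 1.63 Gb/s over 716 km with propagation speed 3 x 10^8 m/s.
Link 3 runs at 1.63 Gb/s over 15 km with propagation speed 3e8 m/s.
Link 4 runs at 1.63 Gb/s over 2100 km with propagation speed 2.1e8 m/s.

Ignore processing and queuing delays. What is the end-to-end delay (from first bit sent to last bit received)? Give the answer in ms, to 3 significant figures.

12.5 ms

L = 879 × 8 = 7032 bits.
Transmission delay per hop = L/R = 7032/1630000000 = 0.00431411 ms; 4 hops → 0.0172564 ms.
Propagation delays (d/s per hop): 0.000755208, 2.38667, 0.05, 10 ms; sum = 12.4374 ms.
End-to-end = 12.5 ms.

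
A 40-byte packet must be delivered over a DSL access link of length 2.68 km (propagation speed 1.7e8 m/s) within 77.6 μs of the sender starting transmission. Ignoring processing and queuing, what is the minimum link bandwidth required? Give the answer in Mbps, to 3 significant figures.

5.18 Mbps

L = 320 bits.
Propagation delay = 2680 / 170000000 = 15.7647 μs.
Transmission budget = 77.6 − 15.7647 = 61.8353 μs.
R ≥ L / t_tx = 320 bits / 6.18353e-05 s = 5.18 Mbps.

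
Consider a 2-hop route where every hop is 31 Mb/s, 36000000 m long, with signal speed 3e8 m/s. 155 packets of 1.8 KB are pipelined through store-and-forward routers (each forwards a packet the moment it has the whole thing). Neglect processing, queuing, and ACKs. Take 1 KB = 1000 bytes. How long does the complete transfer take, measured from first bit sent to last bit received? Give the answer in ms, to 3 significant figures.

Per-hop transmission t_tx = L/R = 14400/31000000 = 0.464516 ms.
Per-hop propagation t_prop = 36000000/300000000 = 120 ms.
Pipeline fill: first packet needs 2·t_tx to clear all hops; remaining 154 packets each add one t_tx.
Total = (2+155-1)·t_tx + 2·t_prop = 156·0.464516 + 2·120 = 312 ms.

312 ms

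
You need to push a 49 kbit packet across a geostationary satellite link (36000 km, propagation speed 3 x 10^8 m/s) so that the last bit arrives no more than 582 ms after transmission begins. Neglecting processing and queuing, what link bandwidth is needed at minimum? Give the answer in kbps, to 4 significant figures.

Propagation delay = 36000000 / 300000000 = 120 ms.
Transmission budget = 582 − 120 = 462 ms.
R ≥ L / t_tx = 49000 bits / 0.462 s = 106.1 kbps.

106.1 kbps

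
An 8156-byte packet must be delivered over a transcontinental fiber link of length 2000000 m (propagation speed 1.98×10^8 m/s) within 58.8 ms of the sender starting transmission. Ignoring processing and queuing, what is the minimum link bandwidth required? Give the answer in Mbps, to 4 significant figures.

1.340 Mbps

L = 65248 bits.
Propagation delay = 2000000 / 198000000 = 10.101 ms.
Transmission budget = 58.8 − 10.101 = 48.699 ms.
R ≥ L / t_tx = 65248 bits / 0.048699 s = 1.340 Mbps.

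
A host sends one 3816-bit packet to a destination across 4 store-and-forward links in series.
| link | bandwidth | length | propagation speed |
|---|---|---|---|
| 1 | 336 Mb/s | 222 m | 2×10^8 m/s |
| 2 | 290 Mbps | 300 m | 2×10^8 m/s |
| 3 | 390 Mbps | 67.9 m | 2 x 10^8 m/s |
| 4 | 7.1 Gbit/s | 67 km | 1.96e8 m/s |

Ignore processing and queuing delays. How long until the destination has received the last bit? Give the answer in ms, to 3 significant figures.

Transmission delays (L/R per hop): 0.0113571, 0.0131586, 0.00978462, 0.000537465 ms; sum = 0.0348378 ms.
Propagation delays (d/s per hop): 0.00111, 0.0015, 0.0003395, 0.341837 ms; sum = 0.344786 ms.
End-to-end = 0.380 ms.

0.380 ms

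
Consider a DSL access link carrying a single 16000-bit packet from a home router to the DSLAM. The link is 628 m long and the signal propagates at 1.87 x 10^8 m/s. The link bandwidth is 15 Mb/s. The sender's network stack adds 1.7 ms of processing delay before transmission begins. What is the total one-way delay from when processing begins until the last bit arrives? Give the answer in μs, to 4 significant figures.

Transmission delay = L/R = 16000 / 15000000 = 1066.67 μs.
Propagation delay = d/s = 628 m / 187000000 m/s = 3.35829 μs.
Plus processing delay 1.7 ms = 1700 μs.
Total = 2770 μs.

2770 μs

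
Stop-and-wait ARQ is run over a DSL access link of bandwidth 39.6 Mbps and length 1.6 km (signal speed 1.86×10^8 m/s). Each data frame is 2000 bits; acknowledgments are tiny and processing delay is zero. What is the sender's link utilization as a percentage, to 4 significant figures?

t_tx = L/R = 2000/39600000 = 5.05051e-05 s.
t_prop = 1600/186000000 = 8.60215e-06 s; RTT = 1.72043e-05 s.
Cycle = t_tx + RTT = 6.77094e-05 s.
Utilization = t_tx / cycle = 5.05051e-05/6.77094e-05 = 74.59 %.

74.59 %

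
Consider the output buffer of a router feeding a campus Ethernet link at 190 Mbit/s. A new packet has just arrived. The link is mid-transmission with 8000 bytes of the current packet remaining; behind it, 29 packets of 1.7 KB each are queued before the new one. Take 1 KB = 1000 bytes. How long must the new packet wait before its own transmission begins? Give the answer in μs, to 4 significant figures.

2413 μs

Each queued packet: L/R = 13600/190000000 = 71.5789 μs.
29 queued → 2075.79 μs.
Plus remaining 64000 bits of current packet: 336.842 μs.
Queuing delay = 2413 μs.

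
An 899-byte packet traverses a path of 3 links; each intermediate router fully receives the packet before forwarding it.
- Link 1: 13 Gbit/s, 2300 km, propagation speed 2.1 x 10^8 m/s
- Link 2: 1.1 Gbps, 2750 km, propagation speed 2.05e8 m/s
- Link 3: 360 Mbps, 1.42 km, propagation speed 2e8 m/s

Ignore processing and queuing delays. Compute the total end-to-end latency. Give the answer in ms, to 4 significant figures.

24.40 ms

L = 899 × 8 = 7192 bits.
Transmission delays (L/R per hop): 0.000553231, 0.00653818, 0.0199778 ms; sum = 0.0270692 ms.
Propagation delays (d/s per hop): 10.9524, 13.4146, 0.0071 ms; sum = 24.3741 ms.
End-to-end = 24.40 ms.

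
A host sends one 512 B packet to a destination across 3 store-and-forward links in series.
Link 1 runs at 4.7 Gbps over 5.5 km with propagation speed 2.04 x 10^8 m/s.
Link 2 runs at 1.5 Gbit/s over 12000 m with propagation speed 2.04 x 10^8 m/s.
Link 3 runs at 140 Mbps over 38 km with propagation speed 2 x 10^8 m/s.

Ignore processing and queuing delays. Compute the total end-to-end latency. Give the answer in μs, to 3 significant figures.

L = 512 × 8 = 4096 bits.
Transmission delays (L/R per hop): 0.871489, 2.73067, 29.2571 μs; sum = 32.8593 μs.
Propagation delays (d/s per hop): 26.9608, 58.8235, 190 μs; sum = 275.784 μs.
End-to-end = 309 μs.

309 μs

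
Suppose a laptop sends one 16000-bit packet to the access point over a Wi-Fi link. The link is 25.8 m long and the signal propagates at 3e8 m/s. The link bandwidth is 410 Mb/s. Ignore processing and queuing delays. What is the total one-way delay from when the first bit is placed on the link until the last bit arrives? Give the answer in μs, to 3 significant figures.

39.1 μs

Transmission delay = L/R = 16000 / 410000000 = 39.0244 μs.
Propagation delay = d/s = 25.8 m / 300000000 m/s = 0.086 μs.
Total = 39.1 μs.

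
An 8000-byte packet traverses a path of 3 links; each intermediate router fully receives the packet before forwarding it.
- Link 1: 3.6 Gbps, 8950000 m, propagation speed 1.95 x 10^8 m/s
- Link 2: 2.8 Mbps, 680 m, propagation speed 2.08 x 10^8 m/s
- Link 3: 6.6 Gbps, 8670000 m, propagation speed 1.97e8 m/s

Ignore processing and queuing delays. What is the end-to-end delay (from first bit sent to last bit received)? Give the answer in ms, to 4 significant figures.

L = 8000 × 8 = 64000 bits.
Transmission delays (L/R per hop): 0.0177778, 22.8571, 0.00969697 ms; sum = 22.8846 ms.
Propagation delays (d/s per hop): 45.8974, 0.00326923, 44.0102 ms; sum = 89.9109 ms.
End-to-end = 112.8 ms.

112.8 ms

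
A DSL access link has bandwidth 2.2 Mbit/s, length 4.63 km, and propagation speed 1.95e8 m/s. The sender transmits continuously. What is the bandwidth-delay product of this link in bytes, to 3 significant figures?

6.53 bytes

Propagation delay = 4630 / 195000000 = 2.37436e-05 s.
BDP = R × t_prop = 2200000 × 2.37436e-05 = 52.2359 bits.
In bytes: 52.2359/8 = 6.53 bytes.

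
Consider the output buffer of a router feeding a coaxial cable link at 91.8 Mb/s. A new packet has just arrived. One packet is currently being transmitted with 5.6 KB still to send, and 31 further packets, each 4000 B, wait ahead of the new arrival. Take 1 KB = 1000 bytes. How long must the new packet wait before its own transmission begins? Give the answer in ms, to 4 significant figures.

Each queued packet: L/R = 32000/91800000 = 0.348584 ms.
31 queued → 10.8061 ms.
Plus remaining 44800 bits of current packet: 0.488017 ms.
Queuing delay = 11.29 ms.

11.29 ms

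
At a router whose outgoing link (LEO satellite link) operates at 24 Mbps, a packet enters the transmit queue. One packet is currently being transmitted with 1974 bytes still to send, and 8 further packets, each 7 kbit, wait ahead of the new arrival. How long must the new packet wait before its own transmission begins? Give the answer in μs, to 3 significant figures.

Each queued packet: L/R = 7000/24000000 = 291.667 μs.
8 queued → 2333.33 μs.
Plus remaining 15792 bits of current packet: 658 μs.
Queuing delay = 2990 μs.

2990 μs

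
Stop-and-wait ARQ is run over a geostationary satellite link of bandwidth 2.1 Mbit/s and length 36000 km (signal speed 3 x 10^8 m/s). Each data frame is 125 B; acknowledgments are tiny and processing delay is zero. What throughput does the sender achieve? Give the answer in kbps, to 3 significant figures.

4.16 kbps

t_tx = L/R = 1000/2100000 = 0.00047619 s.
t_prop = 36000000/300000000 = 0.12 s; RTT = 0.24 s.
Cycle = t_tx + RTT = 0.240476 s.
Throughput = L / cycle = 1000 / 0.240476 = 4.16 kbps.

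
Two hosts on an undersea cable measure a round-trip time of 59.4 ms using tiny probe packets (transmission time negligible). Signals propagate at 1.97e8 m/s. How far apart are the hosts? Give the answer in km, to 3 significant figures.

One-way propagation = RTT/2 = 29.7 ms.
d = s × t = 197000000 × 0.0297 = 5850 km.

5850 km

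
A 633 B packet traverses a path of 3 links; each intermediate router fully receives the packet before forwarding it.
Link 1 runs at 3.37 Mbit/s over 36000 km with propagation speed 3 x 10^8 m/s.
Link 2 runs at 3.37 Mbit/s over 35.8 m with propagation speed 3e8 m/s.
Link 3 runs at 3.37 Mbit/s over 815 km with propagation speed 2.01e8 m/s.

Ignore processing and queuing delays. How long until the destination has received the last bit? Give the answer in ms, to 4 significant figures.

L = 633 × 8 = 5064 bits.
Transmission delay per hop = L/R = 5064/3370000 = 1.50267 ms; 3 hops → 4.50801 ms.
Propagation delays (d/s per hop): 120, 0.000119333, 4.05473 ms; sum = 124.055 ms.
End-to-end = 128.6 ms.

128.6 ms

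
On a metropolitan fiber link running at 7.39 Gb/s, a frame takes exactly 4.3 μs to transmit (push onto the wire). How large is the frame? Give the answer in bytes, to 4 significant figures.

L = R × t_tx = 7390000000 b/s × 4.3e-06 s = 31777 bits.
In bytes: 31777 / 8 = 3972 bytes.

3972 bytes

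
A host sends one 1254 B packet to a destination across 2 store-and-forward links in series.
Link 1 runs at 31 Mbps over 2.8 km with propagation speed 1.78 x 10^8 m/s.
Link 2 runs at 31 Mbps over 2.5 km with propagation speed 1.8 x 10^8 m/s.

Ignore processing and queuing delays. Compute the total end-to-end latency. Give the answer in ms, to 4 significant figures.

L = 1254 × 8 = 10032 bits.
Transmission delay per hop = L/R = 10032/31000000 = 0.323613 ms; 2 hops → 0.647226 ms.
Propagation delays (d/s per hop): 0.0157303, 0.0138889 ms; sum = 0.0296192 ms.
End-to-end = 0.6768 ms.

0.6768 ms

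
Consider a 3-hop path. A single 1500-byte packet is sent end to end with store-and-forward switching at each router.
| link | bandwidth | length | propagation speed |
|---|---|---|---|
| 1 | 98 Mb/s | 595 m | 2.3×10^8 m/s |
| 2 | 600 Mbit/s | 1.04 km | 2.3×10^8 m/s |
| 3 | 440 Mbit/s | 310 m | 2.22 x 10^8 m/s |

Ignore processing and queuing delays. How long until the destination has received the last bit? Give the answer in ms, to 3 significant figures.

L = 1500 × 8 = 12000 bits.
Transmission delays (L/R per hop): 0.122449, 0.02, 0.0272727 ms; sum = 0.169722 ms.
Propagation delays (d/s per hop): 0.00258696, 0.00452174, 0.0013964 ms; sum = 0.00850509 ms.
End-to-end = 0.178 ms.

0.178 ms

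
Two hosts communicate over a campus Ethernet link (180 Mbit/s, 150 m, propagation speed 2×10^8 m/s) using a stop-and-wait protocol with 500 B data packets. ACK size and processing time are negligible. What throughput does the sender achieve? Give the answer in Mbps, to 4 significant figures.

168.6 Mbps

t_tx = L/R = 4000/180000000 = 2.22222e-05 s.
t_prop = 150/200000000 = 7.5e-07 s; RTT = 1.5e-06 s.
Cycle = t_tx + RTT = 2.37222e-05 s.
Throughput = L / cycle = 4000 / 2.37222e-05 = 168.6 Mbps.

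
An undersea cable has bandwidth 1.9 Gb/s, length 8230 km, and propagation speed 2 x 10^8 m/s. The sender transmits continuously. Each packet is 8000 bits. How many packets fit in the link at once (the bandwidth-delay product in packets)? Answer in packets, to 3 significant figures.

Propagation delay = 8230000 / 200000000 = 0.04115 s.
BDP = R × t_prop = 1900000000 × 0.04115 = 78185000 bits.
In packets of 8000 bits: 9770 packets.

9770 packets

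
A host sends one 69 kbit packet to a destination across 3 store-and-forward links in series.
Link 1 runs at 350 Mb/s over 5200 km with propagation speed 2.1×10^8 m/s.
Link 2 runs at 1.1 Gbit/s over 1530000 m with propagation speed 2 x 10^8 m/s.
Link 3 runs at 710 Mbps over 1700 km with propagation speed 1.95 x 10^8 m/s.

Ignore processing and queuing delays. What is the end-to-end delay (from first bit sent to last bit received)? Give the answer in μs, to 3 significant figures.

41500 μs

L = 69000 bits.
Transmission delays (L/R per hop): 197.143, 62.7273, 97.1831 μs; sum = 357.053 μs.
Propagation delays (d/s per hop): 24761.9, 7650, 8717.95 μs; sum = 41129.9 μs.
End-to-end = 41500 μs.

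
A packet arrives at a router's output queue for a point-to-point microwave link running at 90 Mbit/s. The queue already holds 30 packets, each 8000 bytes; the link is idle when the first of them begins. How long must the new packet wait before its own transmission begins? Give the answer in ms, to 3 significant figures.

Each queued packet: L/R = 64000/90000000 = 0.711111 ms.
30 queued → 21.3333 ms.
Queuing delay = 21.3 ms.

21.3 ms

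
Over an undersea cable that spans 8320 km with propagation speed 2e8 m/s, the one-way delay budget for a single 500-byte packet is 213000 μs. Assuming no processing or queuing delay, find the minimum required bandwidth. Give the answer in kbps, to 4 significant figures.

23.34 kbps

L = 4000 bits.
Propagation delay = 8320000 / 200000000 = 41600 μs.
Transmission budget = 213000 − 41600 = 171400 μs.
R ≥ L / t_tx = 4000 bits / 0.1714 s = 23.34 kbps.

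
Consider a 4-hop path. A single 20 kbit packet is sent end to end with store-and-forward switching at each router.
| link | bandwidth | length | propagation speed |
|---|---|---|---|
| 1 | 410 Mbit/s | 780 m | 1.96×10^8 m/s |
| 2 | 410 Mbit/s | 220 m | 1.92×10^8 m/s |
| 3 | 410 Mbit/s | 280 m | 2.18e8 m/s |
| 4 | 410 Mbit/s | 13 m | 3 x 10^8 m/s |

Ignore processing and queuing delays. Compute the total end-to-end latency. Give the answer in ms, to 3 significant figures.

L = 20000 bits.
Transmission delay per hop = L/R = 20000/410000000 = 0.0487805 ms; 4 hops → 0.195122 ms.
Propagation delays (d/s per hop): 0.00397959, 0.00114583, 0.0012844, 4.33333e-05 ms; sum = 0.00645316 ms.
End-to-end = 0.202 ms.

0.202 ms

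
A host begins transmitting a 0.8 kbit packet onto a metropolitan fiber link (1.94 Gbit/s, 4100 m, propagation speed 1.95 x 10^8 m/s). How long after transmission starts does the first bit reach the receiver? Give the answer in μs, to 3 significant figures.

First bit experiences only propagation delay: d/s = 4100/195000000 = 21.0 μs.

21.0 μs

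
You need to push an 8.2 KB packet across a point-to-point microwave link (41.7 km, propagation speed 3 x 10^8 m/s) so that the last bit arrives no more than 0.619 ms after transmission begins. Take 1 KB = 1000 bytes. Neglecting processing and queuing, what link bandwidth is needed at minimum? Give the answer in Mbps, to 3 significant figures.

137 Mbps

L = 65600 bits.
Propagation delay = 41700 / 300000000 = 0.139 ms.
Transmission budget = 0.619 − 0.139 = 0.48 ms.
R ≥ L / t_tx = 65600 bits / 0.00048 s = 137 Mbps.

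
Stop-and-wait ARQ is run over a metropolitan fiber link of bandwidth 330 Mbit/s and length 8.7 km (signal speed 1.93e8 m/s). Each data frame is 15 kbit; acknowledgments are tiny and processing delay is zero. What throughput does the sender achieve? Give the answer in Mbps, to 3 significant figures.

111 Mbps

t_tx = L/R = 15000/330000000 = 4.54545e-05 s.
t_prop = 8700/193000000 = 4.50777e-05 s; RTT = 9.01554e-05 s.
Cycle = t_tx + RTT = 0.00013561 s.
Throughput = L / cycle = 15000 / 0.00013561 = 111 Mbps.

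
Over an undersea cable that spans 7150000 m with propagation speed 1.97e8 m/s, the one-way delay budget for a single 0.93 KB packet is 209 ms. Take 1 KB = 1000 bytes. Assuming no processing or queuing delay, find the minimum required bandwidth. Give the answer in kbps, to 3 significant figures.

L = 7440 bits.
Propagation delay = 7150000 / 197000000 = 36.2944 ms.
Transmission budget = 209 − 36.2944 = 172.706 ms.
R ≥ L / t_tx = 7440 bits / 0.172706 s = 43.1 kbps.

43.1 kbps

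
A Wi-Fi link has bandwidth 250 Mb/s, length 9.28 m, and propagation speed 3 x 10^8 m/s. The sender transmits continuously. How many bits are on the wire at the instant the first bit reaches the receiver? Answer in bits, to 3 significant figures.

7.73 bits

Propagation delay = 9.28 / 300000000 = 3.09333e-08 s.
BDP = R × t_prop = 250000000 × 3.09333e-08 = 7.73333 bits.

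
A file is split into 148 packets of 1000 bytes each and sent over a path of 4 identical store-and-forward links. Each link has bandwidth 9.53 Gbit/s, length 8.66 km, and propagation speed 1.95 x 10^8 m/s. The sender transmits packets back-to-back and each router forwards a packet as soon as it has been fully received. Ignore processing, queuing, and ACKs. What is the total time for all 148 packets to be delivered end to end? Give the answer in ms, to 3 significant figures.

Per-hop transmission t_tx = L/R = 8000/9530000000 = 0.000839454 ms.
Per-hop propagation t_prop = 8660/195000000 = 0.0444103 ms.
Pipeline fill: first packet needs 4·t_tx to clear all hops; remaining 147 packets each add one t_tx.
Total = (4+148-1)·t_tx + 4·t_prop = 151·0.000839454 + 4·0.0444103 = 0.304 ms.

0.304 ms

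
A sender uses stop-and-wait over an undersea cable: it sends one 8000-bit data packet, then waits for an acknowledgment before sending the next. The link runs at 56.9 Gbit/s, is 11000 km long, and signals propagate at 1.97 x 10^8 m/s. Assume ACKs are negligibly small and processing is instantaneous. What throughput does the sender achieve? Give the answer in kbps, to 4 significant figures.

71.64 kbps

t_tx = L/R = 8000/56900000000 = 1.40598e-07 s.
t_prop = 11000000/197000000 = 0.0558376 s; RTT = 0.111675 s.
Cycle = t_tx + RTT = 0.111675 s.
Throughput = L / cycle = 8000 / 0.111675 = 71.64 kbps.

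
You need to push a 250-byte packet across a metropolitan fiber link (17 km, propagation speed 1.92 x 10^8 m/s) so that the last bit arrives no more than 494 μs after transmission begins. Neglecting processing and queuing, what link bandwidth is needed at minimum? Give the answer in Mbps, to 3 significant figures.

4.93 Mbps

L = 2000 bits.
Propagation delay = 17000 / 192000000 = 88.5417 μs.
Transmission budget = 494 − 88.5417 = 405.458 μs.
R ≥ L / t_tx = 2000 bits / 0.000405458 s = 4.93 Mbps.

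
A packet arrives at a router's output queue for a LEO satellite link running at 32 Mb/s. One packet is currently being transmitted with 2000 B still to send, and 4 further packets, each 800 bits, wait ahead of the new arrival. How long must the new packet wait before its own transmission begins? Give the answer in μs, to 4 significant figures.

Each queued packet: L/R = 800/32000000 = 25 μs.
4 queued → 100 μs.
Plus remaining 16000 bits of current packet: 500 μs.
Queuing delay = 600.0 μs.

600.0 μs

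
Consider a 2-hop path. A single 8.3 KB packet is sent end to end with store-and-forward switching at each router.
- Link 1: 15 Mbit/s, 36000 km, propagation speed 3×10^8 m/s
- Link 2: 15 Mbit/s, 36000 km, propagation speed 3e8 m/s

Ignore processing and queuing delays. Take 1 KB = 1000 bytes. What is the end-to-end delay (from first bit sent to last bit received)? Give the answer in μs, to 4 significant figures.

L = 66400 bits.
Transmission delay per hop = L/R = 66400/15000000 = 4426.67 μs; 2 hops → 8853.33 μs.
Propagation delays (d/s per hop): 120000, 120000 μs; sum = 240000 μs.
End-to-end = 248900 μs.

248900 μs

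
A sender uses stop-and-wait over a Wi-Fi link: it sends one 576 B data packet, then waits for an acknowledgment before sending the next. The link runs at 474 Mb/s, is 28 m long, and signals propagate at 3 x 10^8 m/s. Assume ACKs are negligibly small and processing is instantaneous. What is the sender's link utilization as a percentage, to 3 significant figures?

t_tx = L/R = 4608/474000000 = 9.72152e-06 s.
t_prop = 28/300000000 = 9.33333e-08 s; RTT = 1.86667e-07 s.
Cycle = t_tx + RTT = 9.90819e-06 s.
Utilization = t_tx / cycle = 9.72152e-06/9.90819e-06 = 98.1 %.

98.1 %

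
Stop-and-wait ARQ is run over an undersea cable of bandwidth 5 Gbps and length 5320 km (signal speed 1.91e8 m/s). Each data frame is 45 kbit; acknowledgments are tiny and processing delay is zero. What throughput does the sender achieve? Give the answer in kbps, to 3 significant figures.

t_tx = L/R = 45000/5000000000 = 9e-06 s.
t_prop = 5320000/191000000 = 0.0278534 s; RTT = 0.0557068 s.
Cycle = t_tx + RTT = 0.0557158 s.
Throughput = L / cycle = 45000 / 0.0557158 = 808 kbps.

808 kbps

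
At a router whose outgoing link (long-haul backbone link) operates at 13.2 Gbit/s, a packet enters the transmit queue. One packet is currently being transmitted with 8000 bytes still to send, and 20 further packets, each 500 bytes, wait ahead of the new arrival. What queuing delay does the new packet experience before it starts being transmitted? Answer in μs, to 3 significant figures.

10.9 μs

Each queued packet: L/R = 4000/13200000000 = 0.30303 μs.
20 queued → 6.06061 μs.
Plus remaining 64000 bits of current packet: 4.84848 μs.
Queuing delay = 10.9 μs.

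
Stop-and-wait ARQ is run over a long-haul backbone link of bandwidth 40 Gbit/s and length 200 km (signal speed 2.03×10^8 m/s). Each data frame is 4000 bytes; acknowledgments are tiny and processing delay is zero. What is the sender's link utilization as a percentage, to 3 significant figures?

0.0406 %

t_tx = L/R = 32000/40000000000 = 8e-07 s.
t_prop = 200000/2.03e+08 = 0.000985222 s; RTT = 0.00197044 s.
Cycle = t_tx + RTT = 0.00197124 s.
Utilization = t_tx / cycle = 8e-07/0.00197124 = 0.0406 %.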